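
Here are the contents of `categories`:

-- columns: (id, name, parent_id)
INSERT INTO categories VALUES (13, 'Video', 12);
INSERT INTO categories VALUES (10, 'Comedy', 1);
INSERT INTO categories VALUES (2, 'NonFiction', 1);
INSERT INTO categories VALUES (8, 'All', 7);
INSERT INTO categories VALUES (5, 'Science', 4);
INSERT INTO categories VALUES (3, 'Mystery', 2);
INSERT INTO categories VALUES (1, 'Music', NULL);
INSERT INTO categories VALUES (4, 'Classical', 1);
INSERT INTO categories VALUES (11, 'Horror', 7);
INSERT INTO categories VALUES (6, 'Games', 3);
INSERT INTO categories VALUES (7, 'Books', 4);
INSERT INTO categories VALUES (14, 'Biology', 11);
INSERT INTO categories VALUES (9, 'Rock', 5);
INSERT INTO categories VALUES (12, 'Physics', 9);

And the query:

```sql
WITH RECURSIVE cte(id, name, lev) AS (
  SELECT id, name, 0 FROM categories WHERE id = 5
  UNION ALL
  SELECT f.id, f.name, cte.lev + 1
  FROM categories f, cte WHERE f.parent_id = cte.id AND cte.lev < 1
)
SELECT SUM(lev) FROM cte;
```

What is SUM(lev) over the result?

Base: id=5 (Science) at lev 0.
Iteration 1: rows with parent_id in {5} -> Rock (id 9, lev 1).
Iteration 2: lev < 1 fails for all current rows; recursion stops.
SUM(lev) = 0 + 1 = 1.

1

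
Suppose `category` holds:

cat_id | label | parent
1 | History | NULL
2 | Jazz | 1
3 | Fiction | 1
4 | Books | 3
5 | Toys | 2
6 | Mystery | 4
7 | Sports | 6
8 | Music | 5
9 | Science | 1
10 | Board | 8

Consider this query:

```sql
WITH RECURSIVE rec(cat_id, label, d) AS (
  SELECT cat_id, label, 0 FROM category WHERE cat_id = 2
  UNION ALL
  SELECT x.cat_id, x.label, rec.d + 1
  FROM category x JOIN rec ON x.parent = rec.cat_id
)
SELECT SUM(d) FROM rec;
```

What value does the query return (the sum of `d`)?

Base: cat_id=2 (Jazz) at d 0.
Iteration 1: rows with parent in {2} -> Toys (id 5, d 1).
Iteration 2: rows with parent in {5} -> Music (id 8, d 2).
Iteration 3: rows with parent in {8} -> Board (id 10, d 3).
Iteration 4: no rows with parent in {10}; recursion stops.
SUM(d) = 0 + 1 + 2 + 3 = 6.

6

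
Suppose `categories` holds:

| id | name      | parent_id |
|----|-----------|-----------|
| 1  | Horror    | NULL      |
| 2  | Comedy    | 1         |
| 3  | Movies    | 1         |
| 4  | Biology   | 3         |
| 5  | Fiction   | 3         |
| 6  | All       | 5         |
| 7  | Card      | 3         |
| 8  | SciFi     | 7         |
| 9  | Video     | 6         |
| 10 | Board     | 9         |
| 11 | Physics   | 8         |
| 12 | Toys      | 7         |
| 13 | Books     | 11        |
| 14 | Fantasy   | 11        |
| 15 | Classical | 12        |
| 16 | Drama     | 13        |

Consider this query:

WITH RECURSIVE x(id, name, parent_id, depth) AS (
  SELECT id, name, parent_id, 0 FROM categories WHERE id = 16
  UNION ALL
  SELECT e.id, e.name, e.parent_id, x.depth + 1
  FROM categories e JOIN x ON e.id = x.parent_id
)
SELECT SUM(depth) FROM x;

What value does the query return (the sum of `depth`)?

Base: id=16 (Drama), parent_id=13, depth 0.
Iteration 1: join on id=13 -> Books (id 13, parent_id=11, depth 1).
Iteration 2: join on id=11 -> Physics (id 11, parent_id=8, depth 2).
Iteration 3: join on id=8 -> SciFi (id 8, parent_id=7, depth 3).
Iteration 4: join on id=7 -> Card (id 7, parent_id=3, depth 4).
Iteration 5: join on id=3 -> Movies (id 3, parent_id=1, depth 5).
Iteration 6: join on id=1 -> Horror (id 1, parent_id=NULL, depth 6).
Iteration 7: parent_id is NULL; no match; recursion stops.
SUM(depth) = 0 + 1 + 2 + 3 + 4 + 5 + 6 = 21.

21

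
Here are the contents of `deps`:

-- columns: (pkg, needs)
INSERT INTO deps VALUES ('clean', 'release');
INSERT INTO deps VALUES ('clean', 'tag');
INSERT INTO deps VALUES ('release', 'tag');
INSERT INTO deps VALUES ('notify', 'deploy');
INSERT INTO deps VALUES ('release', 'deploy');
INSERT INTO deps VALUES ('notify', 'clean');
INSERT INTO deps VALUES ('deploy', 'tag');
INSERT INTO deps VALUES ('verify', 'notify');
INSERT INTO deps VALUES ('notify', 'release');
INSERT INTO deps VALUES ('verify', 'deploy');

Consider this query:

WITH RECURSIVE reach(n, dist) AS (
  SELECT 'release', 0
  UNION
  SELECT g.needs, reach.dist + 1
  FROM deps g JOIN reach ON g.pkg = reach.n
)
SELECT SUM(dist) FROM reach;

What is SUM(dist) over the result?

Base: (release, dist=0).
Iteration 1: edges from {release} -> (deploy, dist=1), (tag, dist=1).
Iteration 2: edges from {deploy,tag} -> (tag, dist=2).
Iteration 3: no outgoing edges from {tag}; recursion stops.
SUM(dist) = 0 + 1 + 1 + 2 = 4.

4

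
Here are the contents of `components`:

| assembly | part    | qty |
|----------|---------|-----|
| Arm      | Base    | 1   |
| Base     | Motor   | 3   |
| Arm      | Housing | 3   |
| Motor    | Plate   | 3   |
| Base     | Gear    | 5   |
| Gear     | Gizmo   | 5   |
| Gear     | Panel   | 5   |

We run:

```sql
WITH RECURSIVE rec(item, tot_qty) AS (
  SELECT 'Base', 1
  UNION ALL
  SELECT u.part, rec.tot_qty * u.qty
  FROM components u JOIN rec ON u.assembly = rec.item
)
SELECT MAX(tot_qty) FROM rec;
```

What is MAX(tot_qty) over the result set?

Base: (Base, tot_qty=1).
Iteration 1: components of {Base} -> Gear = 1*5 = 5, Motor = 1*3 = 3.
Iteration 2: components of {Gear,Motor} -> Gizmo = 5*5 = 25, Panel = 5*5 = 25, Plate = 3*3 = 9.
Iteration 3: no further components; recursion stops.
tot_qty values: 1, 3, 5, 9, 25, 25; the maximum is 25.

25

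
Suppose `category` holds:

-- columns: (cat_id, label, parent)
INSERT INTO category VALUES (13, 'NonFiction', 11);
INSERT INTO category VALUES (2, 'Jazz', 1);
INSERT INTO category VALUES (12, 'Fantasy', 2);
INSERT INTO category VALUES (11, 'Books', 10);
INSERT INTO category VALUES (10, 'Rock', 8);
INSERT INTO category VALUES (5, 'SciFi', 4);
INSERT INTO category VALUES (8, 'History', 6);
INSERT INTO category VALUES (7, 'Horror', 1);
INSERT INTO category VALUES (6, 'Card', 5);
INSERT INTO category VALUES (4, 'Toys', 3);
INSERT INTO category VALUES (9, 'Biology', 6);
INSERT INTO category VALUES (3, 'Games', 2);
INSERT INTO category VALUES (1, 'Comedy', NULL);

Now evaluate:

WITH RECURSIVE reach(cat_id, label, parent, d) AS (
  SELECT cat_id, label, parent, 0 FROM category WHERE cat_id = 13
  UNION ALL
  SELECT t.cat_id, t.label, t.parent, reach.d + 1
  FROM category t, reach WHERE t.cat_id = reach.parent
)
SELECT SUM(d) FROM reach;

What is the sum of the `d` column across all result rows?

Base: cat_id=13 (NonFiction), parent=11, d 0.
Iteration 1: join on cat_id=11 -> Books (id 11, parent=10, d 1).
Iteration 2: join on cat_id=10 -> Rock (id 10, parent=8, d 2).
Iteration 3: join on cat_id=8 -> History (id 8, parent=6, d 3).
Iteration 4: join on cat_id=6 -> Card (id 6, parent=5, d 4).
Iteration 5: join on cat_id=5 -> SciFi (id 5, parent=4, d 5).
Iteration 6: join on cat_id=4 -> Toys (id 4, parent=3, d 6).
Iteration 7: join on cat_id=3 -> Games (id 3, parent=2, d 7).
Iteration 8: join on cat_id=2 -> Jazz (id 2, parent=1, d 8).
Iteration 9: join on cat_id=1 -> Comedy (id 1, parent=NULL, d 9).
Iteration 10: parent is NULL; no match; recursion stops.
SUM(d) = 0 + 1 + 2 + 3 + 4 + 5 + 6 + 7 + 8 + 9 = 45.

45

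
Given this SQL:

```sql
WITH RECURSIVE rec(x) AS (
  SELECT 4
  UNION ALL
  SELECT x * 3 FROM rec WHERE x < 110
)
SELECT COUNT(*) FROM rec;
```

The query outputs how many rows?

5

Base: x=4.
Iteration 1: 4 < 110 holds -> x = 4 * 3 = 12.
Iteration 2: 12 < 110 holds -> x = 12 * 3 = 36.
Iteration 3: 36 < 110 holds -> x = 36 * 3 = 108.
Iteration 4: 108 < 110 holds -> x = 108 * 3 = 324.
Iteration 5: 324 < 110 fails; recursion stops.
Total rows emitted: 5.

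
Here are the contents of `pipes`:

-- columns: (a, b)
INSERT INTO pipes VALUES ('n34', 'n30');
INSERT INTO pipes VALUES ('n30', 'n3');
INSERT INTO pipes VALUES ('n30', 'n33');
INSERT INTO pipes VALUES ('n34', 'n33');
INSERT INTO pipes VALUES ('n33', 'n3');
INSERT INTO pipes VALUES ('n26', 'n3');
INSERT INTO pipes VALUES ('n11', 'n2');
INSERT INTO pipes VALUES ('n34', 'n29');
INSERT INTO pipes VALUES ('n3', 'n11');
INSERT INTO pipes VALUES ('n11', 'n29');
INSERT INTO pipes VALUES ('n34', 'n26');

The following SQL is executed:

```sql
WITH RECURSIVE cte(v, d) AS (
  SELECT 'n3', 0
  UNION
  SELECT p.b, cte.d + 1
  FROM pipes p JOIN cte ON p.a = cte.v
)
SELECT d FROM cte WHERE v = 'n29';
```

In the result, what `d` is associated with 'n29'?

Base: (n3, d=0).
Iteration 1: edges from {n3} -> (n11, d=1).
Iteration 2: edges from {n11} -> (n2, d=2), (n29, d=2).
Iteration 3: no outgoing edges from {n2,n29}; recursion stops.

2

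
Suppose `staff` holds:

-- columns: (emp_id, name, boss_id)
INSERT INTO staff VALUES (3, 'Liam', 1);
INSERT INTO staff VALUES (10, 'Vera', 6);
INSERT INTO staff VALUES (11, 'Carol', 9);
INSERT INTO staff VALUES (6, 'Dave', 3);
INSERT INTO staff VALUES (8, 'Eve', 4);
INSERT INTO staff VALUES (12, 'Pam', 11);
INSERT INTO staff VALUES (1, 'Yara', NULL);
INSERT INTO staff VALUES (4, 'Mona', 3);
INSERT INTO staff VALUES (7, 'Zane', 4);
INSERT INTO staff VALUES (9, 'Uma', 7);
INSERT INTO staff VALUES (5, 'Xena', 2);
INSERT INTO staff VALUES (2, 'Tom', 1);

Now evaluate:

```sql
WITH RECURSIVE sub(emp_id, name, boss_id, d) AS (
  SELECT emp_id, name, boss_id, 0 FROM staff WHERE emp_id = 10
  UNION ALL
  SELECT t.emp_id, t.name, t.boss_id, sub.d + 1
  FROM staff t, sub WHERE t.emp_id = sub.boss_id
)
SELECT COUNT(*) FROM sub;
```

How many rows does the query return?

Base: emp_id=10 (Vera), boss_id=6, d 0.
Iteration 1: join on emp_id=6 -> Dave (id 6, boss_id=3, d 1).
Iteration 2: join on emp_id=3 -> Liam (id 3, boss_id=1, d 2).
Iteration 3: join on emp_id=1 -> Yara (id 1, boss_id=NULL, d 3).
Iteration 4: boss_id is NULL; no match; recursion stops.
Total rows emitted: 4.

4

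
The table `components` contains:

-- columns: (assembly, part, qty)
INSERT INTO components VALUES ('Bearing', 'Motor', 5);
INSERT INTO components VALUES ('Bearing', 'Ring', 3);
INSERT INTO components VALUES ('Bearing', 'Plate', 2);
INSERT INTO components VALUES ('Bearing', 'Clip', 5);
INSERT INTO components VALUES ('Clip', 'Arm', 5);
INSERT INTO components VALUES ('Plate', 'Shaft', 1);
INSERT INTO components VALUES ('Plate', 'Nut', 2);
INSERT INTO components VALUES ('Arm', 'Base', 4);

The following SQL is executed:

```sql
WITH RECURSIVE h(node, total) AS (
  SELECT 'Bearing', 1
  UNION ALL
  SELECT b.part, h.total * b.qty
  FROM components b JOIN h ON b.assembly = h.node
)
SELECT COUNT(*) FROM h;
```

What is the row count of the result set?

Base: (Bearing, total=1).
Iteration 1: components of {Bearing} -> Clip = 1*5 = 5, Motor = 1*5 = 5, Plate = 1*2 = 2, Ring = 1*3 = 3.
Iteration 2: components of {Clip,Motor,Plate,Ring} -> Arm = 5*5 = 25, Nut = 2*2 = 4, Shaft = 2*1 = 2.
Iteration 3: components of {Arm,Nut,Shaft} -> Base = 25*4 = 100.
Iteration 4: no further components; recursion stops.
Total rows emitted: 9.

9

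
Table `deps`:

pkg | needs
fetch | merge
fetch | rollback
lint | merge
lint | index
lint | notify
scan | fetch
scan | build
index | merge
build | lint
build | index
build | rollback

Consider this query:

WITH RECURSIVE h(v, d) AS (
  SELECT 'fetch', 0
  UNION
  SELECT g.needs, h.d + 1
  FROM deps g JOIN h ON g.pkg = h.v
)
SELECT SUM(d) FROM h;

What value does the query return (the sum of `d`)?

Base: (fetch, d=0).
Iteration 1: edges from {fetch} -> (merge, d=1), (rollback, d=1).
Iteration 2: no outgoing edges from {merge,rollback}; recursion stops.
SUM(d) = 0 + 1 + 1 = 2.

2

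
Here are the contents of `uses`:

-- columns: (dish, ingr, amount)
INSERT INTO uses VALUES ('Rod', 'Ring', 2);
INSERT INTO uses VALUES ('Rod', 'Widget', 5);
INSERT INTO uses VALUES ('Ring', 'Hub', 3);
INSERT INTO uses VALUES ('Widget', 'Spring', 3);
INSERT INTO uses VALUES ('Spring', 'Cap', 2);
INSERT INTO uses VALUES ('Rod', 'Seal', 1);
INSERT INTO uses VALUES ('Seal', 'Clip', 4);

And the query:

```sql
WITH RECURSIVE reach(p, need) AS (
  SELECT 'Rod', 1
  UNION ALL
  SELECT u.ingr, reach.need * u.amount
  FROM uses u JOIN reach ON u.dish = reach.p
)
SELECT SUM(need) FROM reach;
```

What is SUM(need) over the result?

64

Base: (Rod, need=1).
Iteration 1: components of {Rod} -> Ring = 1*2 = 2, Seal = 1*1 = 1, Widget = 1*5 = 5.
Iteration 2: components of {Ring,Seal,Widget} -> Clip = 1*4 = 4, Hub = 2*3 = 6, Spring = 5*3 = 15.
Iteration 3: components of {Clip,Hub,Spring} -> Cap = 15*2 = 30.
Iteration 4: no further components; recursion stops.
SUM(need) = 1 + 2 + 5 + 1 + 6 + 15 + 4 + 30 = 64.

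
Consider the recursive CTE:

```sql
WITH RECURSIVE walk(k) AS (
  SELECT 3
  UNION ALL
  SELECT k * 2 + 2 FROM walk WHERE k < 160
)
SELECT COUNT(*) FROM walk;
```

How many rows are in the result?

7

Base: k=3.
Iteration 1: 3 < 160 holds -> k = 3 * 2 + 2 = 8.
Iteration 2: 8 < 160 holds -> k = 8 * 2 + 2 = 18.
Iteration 3: 18 < 160 holds -> k = 18 * 2 + 2 = 38.
Iteration 4: 38 < 160 holds -> k = 38 * 2 + 2 = 78.
Iteration 5: 78 < 160 holds -> k = 78 * 2 + 2 = 158.
Iteration 6: 158 < 160 holds -> k = 158 * 2 + 2 = 318.
Iteration 7: 318 < 160 fails; recursion stops.
Total rows emitted: 7.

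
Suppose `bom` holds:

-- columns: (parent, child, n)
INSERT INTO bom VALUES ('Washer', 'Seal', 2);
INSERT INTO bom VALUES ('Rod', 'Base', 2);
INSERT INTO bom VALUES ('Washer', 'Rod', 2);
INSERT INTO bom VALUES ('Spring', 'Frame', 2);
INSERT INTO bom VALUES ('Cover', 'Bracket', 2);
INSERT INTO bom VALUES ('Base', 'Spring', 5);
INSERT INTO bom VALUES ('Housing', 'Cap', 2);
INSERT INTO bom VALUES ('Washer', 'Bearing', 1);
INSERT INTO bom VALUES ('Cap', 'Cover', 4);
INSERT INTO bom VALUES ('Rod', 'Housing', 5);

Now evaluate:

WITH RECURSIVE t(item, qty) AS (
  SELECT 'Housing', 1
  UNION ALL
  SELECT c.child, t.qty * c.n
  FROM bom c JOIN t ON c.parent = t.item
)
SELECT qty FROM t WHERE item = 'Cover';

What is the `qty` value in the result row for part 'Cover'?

8

Base: (Housing, qty=1).
Iteration 1: components of {Housing} -> Cap = 1*2 = 2.
Iteration 2: components of {Cap} -> Cover = 2*4 = 8.
Iteration 3: components of {Cover} -> Bracket = 8*2 = 16.
Iteration 4: no further components; recursion stops.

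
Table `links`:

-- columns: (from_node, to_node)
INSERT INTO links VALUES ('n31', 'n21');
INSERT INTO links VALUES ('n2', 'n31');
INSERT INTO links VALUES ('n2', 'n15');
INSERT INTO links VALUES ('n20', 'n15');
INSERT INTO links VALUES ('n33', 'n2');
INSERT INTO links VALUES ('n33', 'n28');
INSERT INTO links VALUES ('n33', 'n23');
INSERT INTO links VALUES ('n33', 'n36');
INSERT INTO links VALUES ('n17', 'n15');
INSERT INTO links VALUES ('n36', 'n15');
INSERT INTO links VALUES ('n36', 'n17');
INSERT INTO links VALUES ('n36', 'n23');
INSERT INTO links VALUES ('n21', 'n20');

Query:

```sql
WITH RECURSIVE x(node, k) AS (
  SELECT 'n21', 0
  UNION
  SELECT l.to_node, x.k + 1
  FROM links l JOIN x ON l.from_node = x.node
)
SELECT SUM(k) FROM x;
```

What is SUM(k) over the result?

3

Base: (n21, k=0).
Iteration 1: edges from {n21} -> (n20, k=1).
Iteration 2: edges from {n20} -> (n15, k=2).
Iteration 3: no outgoing edges from {n15}; recursion stops.
SUM(k) = 0 + 1 + 2 = 3.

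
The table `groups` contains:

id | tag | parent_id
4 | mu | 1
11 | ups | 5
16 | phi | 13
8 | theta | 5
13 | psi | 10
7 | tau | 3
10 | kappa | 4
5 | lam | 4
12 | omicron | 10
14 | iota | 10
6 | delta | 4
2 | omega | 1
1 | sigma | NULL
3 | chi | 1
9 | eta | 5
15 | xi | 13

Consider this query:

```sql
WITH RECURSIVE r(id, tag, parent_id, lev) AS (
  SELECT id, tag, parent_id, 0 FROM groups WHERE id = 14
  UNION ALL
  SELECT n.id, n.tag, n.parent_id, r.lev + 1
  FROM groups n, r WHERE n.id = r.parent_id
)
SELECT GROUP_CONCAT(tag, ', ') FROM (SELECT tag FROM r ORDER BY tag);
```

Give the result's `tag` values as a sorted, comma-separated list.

Base: id=14 (iota), parent_id=10, lev 0.
Iteration 1: join on id=10 -> kappa (id 10, parent_id=4, lev 1).
Iteration 2: join on id=4 -> mu (id 4, parent_id=1, lev 2).
Iteration 3: join on id=1 -> sigma (id 1, parent_id=NULL, lev 3).
Iteration 4: parent_id is NULL; no match; recursion stops.

iota, kappa, mu, sigma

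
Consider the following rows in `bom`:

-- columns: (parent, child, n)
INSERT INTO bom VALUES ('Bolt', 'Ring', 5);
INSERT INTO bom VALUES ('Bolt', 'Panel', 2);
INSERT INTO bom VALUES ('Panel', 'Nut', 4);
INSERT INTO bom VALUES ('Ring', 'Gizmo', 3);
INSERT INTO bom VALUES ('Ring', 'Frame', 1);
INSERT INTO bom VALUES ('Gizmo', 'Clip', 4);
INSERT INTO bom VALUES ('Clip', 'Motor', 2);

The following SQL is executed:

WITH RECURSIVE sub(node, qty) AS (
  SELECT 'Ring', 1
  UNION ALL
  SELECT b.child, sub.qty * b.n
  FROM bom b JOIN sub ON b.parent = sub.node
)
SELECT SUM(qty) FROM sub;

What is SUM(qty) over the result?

Base: (Ring, qty=1).
Iteration 1: components of {Ring} -> Frame = 1*1 = 1, Gizmo = 1*3 = 3.
Iteration 2: components of {Frame,Gizmo} -> Clip = 3*4 = 12.
Iteration 3: components of {Clip} -> Motor = 12*2 = 24.
Iteration 4: no further components; recursion stops.
SUM(qty) = 1 + 3 + 1 + 12 + 24 = 41.

41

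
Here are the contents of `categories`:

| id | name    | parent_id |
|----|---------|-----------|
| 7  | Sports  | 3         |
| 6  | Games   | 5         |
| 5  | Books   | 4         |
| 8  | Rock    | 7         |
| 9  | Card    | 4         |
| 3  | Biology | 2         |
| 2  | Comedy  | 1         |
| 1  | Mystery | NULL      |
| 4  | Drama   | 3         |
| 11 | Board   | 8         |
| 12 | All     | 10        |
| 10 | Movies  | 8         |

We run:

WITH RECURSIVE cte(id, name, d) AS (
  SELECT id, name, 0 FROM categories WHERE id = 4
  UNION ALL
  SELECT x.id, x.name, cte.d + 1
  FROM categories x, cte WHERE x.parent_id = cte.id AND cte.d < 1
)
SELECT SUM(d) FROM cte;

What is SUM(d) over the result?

2

Base: id=4 (Drama) at d 0.
Iteration 1: rows with parent_id in {4} -> Books (id 5, d 1), Card (id 9, d 1).
Iteration 2: d < 1 fails for all current rows; recursion stops.
SUM(d) = 0 + 1 + 1 = 2.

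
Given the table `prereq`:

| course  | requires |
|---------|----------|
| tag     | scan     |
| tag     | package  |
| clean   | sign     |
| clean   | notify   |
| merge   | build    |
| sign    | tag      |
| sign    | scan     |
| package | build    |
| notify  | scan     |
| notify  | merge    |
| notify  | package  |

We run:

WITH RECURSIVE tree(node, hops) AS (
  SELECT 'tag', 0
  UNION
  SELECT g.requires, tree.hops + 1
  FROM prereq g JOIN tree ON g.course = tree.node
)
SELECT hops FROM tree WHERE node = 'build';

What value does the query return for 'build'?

2

Base: (tag, hops=0).
Iteration 1: edges from {tag} -> (package, hops=1), (scan, hops=1).
Iteration 2: edges from {package,scan} -> (build, hops=2).
Iteration 3: no outgoing edges from {build}; recursion stops.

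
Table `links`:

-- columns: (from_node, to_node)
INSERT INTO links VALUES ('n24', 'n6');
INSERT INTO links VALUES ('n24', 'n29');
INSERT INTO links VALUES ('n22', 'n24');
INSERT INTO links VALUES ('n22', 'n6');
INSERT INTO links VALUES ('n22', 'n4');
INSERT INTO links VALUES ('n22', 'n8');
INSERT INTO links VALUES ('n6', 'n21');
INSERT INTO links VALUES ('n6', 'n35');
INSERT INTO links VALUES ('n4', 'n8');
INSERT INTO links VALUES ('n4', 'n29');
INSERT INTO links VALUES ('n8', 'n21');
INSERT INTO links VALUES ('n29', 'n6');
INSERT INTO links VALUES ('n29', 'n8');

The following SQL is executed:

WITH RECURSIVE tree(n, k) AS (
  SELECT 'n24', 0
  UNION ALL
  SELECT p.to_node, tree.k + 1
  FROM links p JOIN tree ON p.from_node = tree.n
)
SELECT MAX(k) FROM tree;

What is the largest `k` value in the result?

Base: (n24, k=0).
Iteration 1: edges from {n24} -> (n29, k=1), (n6, k=1).
Iteration 2: edges from {n29,n6} -> (n21, k=2), (n35, k=2), (n6, k=2), (n8, k=2).
Iteration 3: edges from {n21,n35,n6,n8} -> (n21, k=3) x2, (n35, k=3). [UNION ALL keeps all 3 new rows, including repeats]
Iteration 4: no outgoing edges from {n21,n35}; recursion stops.
k values: 0, 1, 1, 2, 2, 2, 2, 3, 3, 3; the maximum is 3.

3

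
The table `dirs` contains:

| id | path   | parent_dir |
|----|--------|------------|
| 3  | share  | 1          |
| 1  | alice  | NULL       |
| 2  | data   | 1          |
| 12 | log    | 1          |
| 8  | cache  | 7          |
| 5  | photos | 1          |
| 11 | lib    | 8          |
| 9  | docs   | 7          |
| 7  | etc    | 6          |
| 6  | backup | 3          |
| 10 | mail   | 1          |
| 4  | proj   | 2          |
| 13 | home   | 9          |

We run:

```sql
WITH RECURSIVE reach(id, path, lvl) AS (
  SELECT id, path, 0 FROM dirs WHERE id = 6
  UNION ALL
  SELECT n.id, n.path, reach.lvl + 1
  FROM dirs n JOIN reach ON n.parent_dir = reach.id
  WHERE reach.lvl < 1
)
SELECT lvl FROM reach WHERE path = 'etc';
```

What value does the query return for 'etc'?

1

Base: id=6 (backup) at lvl 0.
Iteration 1: rows with parent_dir in {6} -> etc (id 7, lvl 1).
Iteration 2: lvl < 1 fails for all current rows; recursion stops.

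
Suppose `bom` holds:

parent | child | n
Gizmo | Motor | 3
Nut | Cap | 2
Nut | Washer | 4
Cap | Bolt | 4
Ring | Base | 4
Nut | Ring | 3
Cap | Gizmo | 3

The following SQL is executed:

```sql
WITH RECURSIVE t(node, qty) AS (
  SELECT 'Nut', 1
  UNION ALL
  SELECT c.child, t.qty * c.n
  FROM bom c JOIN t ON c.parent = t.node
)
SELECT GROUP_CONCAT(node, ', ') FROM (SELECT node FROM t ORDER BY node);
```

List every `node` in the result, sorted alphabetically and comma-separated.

Base, Bolt, Cap, Gizmo, Motor, Nut, Ring, Washer

Base: (Nut, qty=1).
Iteration 1: components of {Nut} -> Cap = 1*2 = 2, Ring = 1*3 = 3, Washer = 1*4 = 4.
Iteration 2: components of {Cap,Ring,Washer} -> Base = 3*4 = 12, Bolt = 2*4 = 8, Gizmo = 2*3 = 6.
Iteration 3: components of {Base,Bolt,Gizmo} -> Motor = 6*3 = 18.
Iteration 4: no further components; recursion stops.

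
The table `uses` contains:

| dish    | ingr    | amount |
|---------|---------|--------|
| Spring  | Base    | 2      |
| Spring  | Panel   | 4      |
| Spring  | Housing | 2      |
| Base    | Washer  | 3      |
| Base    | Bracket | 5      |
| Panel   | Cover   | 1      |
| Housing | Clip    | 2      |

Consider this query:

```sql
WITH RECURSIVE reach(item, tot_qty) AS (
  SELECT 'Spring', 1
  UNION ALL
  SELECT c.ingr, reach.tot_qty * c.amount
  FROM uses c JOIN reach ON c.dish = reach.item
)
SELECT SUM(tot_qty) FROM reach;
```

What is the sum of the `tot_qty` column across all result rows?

33

Base: (Spring, tot_qty=1).
Iteration 1: components of {Spring} -> Base = 1*2 = 2, Housing = 1*2 = 2, Panel = 1*4 = 4.
Iteration 2: components of {Base,Housing,Panel} -> Bracket = 2*5 = 10, Clip = 2*2 = 4, Cover = 4*1 = 4, Washer = 2*3 = 6.
Iteration 3: no further components; recursion stops.
SUM(tot_qty) = 1 + 2 + 4 + 2 + 6 + 10 + 4 + 4 = 33.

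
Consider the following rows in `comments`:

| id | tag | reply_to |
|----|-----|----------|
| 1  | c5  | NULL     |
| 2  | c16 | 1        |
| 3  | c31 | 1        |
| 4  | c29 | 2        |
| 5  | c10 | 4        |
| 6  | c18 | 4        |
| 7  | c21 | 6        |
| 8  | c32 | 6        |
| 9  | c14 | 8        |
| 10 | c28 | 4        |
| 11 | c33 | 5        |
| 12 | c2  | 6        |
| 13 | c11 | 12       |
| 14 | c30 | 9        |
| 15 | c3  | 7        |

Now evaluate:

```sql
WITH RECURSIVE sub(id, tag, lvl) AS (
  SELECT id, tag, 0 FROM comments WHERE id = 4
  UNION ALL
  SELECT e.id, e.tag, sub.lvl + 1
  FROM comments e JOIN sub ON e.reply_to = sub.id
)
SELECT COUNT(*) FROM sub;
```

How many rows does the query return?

Base: id=4 (c29) at lvl 0.
Iteration 1: rows with reply_to in {4} -> c10 (id 5, lvl 1), c18 (id 6, lvl 1), c28 (id 10, lvl 1).
Iteration 2: rows with reply_to in {5,6,10} -> c21 (id 7, lvl 2), c32 (id 8, lvl 2), c33 (id 11, lvl 2), c2 (id 12, lvl 2).
Iteration 3: rows with reply_to in {7,8,11,12} -> c14 (id 9, lvl 3), c11 (id 13, lvl 3), c3 (id 15, lvl 3).
Iteration 4: rows with reply_to in {9,13,15} -> c30 (id 14, lvl 4).
Iteration 5: no rows with reply_to in {14}; recursion stops.
Total rows emitted: 12.

12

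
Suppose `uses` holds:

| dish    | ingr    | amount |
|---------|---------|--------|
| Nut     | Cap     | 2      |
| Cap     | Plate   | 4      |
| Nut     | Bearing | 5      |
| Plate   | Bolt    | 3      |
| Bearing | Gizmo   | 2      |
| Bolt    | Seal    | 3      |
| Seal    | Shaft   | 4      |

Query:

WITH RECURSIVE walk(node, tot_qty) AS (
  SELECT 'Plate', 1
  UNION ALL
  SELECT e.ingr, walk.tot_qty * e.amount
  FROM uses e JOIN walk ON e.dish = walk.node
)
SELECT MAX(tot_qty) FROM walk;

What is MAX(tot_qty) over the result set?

Base: (Plate, tot_qty=1).
Iteration 1: components of {Plate} -> Bolt = 1*3 = 3.
Iteration 2: components of {Bolt} -> Seal = 3*3 = 9.
Iteration 3: components of {Seal} -> Shaft = 9*4 = 36.
Iteration 4: no further components; recursion stops.
tot_qty values: 1, 3, 9, 36; the maximum is 36.

36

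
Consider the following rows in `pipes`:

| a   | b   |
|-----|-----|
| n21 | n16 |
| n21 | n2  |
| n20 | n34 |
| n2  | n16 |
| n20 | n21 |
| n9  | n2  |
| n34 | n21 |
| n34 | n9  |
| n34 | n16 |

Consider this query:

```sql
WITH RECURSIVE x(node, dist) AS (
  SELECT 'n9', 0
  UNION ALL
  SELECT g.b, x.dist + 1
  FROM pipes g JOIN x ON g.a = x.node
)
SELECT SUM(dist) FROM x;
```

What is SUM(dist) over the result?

3

Base: (n9, dist=0).
Iteration 1: edges from {n9} -> (n2, dist=1).
Iteration 2: edges from {n2} -> (n16, dist=2).
Iteration 3: no outgoing edges from {n16}; recursion stops.
SUM(dist) = 0 + 1 + 2 = 3.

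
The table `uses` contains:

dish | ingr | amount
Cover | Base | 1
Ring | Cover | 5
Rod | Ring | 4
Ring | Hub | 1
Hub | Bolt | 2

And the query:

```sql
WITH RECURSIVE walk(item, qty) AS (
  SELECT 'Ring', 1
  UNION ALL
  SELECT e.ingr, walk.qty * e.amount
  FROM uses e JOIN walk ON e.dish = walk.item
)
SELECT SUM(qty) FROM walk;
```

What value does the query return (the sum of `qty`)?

14

Base: (Ring, qty=1).
Iteration 1: components of {Ring} -> Cover = 1*5 = 5, Hub = 1*1 = 1.
Iteration 2: components of {Cover,Hub} -> Base = 5*1 = 5, Bolt = 1*2 = 2.
Iteration 3: no further components; recursion stops.
SUM(qty) = 1 + 1 + 5 + 2 + 5 = 14.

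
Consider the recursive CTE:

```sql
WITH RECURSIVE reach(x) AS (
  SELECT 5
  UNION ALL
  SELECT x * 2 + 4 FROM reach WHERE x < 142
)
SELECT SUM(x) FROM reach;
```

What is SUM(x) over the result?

543

Base: x=5.
Iteration 1: 5 < 142 holds -> x = 5 * 2 + 4 = 14.
Iteration 2: 14 < 142 holds -> x = 14 * 2 + 4 = 32.
Iteration 3: 32 < 142 holds -> x = 32 * 2 + 4 = 68.
Iteration 4: 68 < 142 holds -> x = 68 * 2 + 4 = 140.
Iteration 5: 140 < 142 holds -> x = 140 * 2 + 4 = 284.
Iteration 6: 284 < 142 fails; recursion stops.
SUM(x) = 5 + 14 + 32 + 68 + 140 + 284 = 543.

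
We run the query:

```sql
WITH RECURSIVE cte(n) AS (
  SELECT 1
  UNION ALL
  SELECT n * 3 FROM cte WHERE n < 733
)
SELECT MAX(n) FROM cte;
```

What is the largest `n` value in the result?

2187

Base: n=1.
Iteration 1: 1 < 733 holds -> n = 1 * 3 = 3.
Iteration 2: 3 < 733 holds -> n = 3 * 3 = 9.
Iteration 3: 9 < 733 holds -> n = 9 * 3 = 27.
Iteration 4: 27 < 733 holds -> n = 27 * 3 = 81.
Iteration 5: 81 < 733 holds -> n = 81 * 3 = 243.
Iteration 6: 243 < 733 holds -> n = 243 * 3 = 729.
Iteration 7: 729 < 733 holds -> n = 729 * 3 = 2187.
Iteration 8: 2187 < 733 fails; recursion stops.
n values: 1, 3, 9, 27, 81, 243, 729, 2187; the maximum is 2187.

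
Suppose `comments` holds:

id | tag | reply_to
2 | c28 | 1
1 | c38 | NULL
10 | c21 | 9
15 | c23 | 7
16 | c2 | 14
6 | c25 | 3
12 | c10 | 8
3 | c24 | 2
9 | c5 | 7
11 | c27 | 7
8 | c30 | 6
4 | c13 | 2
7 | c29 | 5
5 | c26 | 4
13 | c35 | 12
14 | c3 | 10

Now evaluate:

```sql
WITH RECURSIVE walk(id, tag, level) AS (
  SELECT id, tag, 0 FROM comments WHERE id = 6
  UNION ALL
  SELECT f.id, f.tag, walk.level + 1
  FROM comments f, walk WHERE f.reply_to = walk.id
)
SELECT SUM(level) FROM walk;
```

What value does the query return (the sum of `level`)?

6

Base: id=6 (c25) at level 0.
Iteration 1: rows with reply_to in {6} -> c30 (id 8, level 1).
Iteration 2: rows with reply_to in {8} -> c10 (id 12, level 2).
Iteration 3: rows with reply_to in {12} -> c35 (id 13, level 3).
Iteration 4: no rows with reply_to in {13}; recursion stops.
SUM(level) = 0 + 1 + 2 + 3 = 6.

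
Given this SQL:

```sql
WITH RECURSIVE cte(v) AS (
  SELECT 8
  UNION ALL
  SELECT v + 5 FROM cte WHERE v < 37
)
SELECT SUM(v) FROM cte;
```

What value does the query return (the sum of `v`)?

Base: v=8.
Iteration 1: 8 < 37 holds -> v = 8 + 5 = 13.
Iteration 2: 13 < 37 holds -> v = 13 + 5 = 18.
Iteration 3: 18 < 37 holds -> v = 18 + 5 = 23.
Iteration 4: 23 < 37 holds -> v = 23 + 5 = 28.
Iteration 5: 28 < 37 holds -> v = 28 + 5 = 33.
Iteration 6: 33 < 37 holds -> v = 33 + 5 = 38.
Iteration 7: 38 < 37 fails; recursion stops.
SUM(v) = 8 + 13 + 18 + 23 + 28 + 33 + 38 = 161.

161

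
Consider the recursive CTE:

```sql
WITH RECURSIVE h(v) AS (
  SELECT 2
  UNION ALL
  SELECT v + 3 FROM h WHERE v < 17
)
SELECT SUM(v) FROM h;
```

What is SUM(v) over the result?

57

Base: v=2.
Iteration 1: 2 < 17 holds -> v = 2 + 3 = 5.
Iteration 2: 5 < 17 holds -> v = 5 + 3 = 8.
Iteration 3: 8 < 17 holds -> v = 8 + 3 = 11.
Iteration 4: 11 < 17 holds -> v = 11 + 3 = 14.
Iteration 5: 14 < 17 holds -> v = 14 + 3 = 17.
Iteration 6: 17 < 17 fails; recursion stops.
SUM(v) = 2 + 5 + 8 + 11 + 14 + 17 = 57.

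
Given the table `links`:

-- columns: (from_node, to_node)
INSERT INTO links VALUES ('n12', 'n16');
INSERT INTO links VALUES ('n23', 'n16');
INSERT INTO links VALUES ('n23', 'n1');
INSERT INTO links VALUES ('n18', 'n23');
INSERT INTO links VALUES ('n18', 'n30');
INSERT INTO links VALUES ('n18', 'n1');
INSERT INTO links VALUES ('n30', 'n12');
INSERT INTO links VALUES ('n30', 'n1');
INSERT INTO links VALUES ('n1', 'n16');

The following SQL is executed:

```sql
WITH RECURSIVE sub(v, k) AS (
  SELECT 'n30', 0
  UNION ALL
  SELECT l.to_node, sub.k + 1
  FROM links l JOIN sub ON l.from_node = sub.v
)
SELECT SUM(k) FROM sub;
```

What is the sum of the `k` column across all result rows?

Base: (n30, k=0).
Iteration 1: edges from {n30} -> (n1, k=1), (n12, k=1).
Iteration 2: edges from {n1,n12} -> (n16, k=2) x2. [UNION ALL keeps all 2 new rows, including repeats]
Iteration 3: no outgoing edges from {n16}; recursion stops.
SUM(k) = 0 + 1 + 1 + 2 + 2 = 6.

6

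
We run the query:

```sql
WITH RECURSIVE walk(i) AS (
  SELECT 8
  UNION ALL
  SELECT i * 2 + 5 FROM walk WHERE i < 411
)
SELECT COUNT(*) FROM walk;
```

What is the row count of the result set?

Base: i=8.
Iteration 1: 8 < 411 holds -> i = 8 * 2 + 5 = 21.
Iteration 2: 21 < 411 holds -> i = 21 * 2 + 5 = 47.
Iteration 3: 47 < 411 holds -> i = 47 * 2 + 5 = 99.
Iteration 4: 99 < 411 holds -> i = 99 * 2 + 5 = 203.
Iteration 5: 203 < 411 holds -> i = 203 * 2 + 5 = 411.
Iteration 6: 411 < 411 fails; recursion stops.
Total rows emitted: 6.

6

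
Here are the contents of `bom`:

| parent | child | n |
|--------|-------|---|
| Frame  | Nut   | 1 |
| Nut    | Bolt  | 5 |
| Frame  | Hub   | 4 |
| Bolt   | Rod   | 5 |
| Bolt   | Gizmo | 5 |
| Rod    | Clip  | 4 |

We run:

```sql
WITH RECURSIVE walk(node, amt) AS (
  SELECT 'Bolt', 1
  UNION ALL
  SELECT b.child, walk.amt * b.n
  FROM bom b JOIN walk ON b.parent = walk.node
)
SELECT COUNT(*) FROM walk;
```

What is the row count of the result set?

4

Base: (Bolt, amt=1).
Iteration 1: components of {Bolt} -> Gizmo = 1*5 = 5, Rod = 1*5 = 5.
Iteration 2: components of {Gizmo,Rod} -> Clip = 5*4 = 20.
Iteration 3: no further components; recursion stops.
Total rows emitted: 4.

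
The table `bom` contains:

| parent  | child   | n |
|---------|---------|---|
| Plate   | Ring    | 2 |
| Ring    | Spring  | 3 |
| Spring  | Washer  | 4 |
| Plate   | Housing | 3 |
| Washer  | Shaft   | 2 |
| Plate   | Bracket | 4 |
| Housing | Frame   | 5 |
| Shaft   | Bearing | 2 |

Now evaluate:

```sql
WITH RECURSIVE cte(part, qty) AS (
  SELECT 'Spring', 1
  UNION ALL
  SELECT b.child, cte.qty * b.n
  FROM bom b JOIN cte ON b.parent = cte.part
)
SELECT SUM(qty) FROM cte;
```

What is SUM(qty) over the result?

29

Base: (Spring, qty=1).
Iteration 1: components of {Spring} -> Washer = 1*4 = 4.
Iteration 2: components of {Washer} -> Shaft = 4*2 = 8.
Iteration 3: components of {Shaft} -> Bearing = 8*2 = 16.
Iteration 4: no further components; recursion stops.
SUM(qty) = 1 + 4 + 8 + 16 = 29.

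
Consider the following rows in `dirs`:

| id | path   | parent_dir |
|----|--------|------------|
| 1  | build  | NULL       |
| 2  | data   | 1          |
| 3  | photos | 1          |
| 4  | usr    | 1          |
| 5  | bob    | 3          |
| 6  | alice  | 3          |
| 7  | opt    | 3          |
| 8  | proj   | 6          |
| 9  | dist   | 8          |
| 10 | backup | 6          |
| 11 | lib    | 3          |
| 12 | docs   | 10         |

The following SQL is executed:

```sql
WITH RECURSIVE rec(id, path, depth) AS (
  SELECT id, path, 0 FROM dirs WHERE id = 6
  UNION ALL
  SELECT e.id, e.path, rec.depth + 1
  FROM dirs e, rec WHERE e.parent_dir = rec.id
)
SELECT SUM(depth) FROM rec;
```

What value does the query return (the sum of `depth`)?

6

Base: id=6 (alice) at depth 0.
Iteration 1: rows with parent_dir in {6} -> proj (id 8, depth 1), backup (id 10, depth 1).
Iteration 2: rows with parent_dir in {8,10} -> dist (id 9, depth 2), docs (id 12, depth 2).
Iteration 3: no rows with parent_dir in {9,12}; recursion stops.
SUM(depth) = 0 + 1 + 1 + 2 + 2 = 6.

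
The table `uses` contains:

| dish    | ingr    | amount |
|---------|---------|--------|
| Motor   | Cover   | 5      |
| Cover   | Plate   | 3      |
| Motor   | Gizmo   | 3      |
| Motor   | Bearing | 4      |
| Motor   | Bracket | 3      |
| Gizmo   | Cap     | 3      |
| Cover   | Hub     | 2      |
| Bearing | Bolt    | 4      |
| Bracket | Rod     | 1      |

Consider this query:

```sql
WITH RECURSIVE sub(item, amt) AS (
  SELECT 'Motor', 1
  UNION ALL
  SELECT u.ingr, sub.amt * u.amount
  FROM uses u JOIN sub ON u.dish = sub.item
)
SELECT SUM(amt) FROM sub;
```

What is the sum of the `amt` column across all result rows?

69

Base: (Motor, amt=1).
Iteration 1: components of {Motor} -> Bearing = 1*4 = 4, Bracket = 1*3 = 3, Cover = 1*5 = 5, Gizmo = 1*3 = 3.
Iteration 2: components of {Bearing,Bracket,Cover,Gizmo} -> Bolt = 4*4 = 16, Cap = 3*3 = 9, Hub = 5*2 = 10, Plate = 5*3 = 15, Rod = 3*1 = 3.
Iteration 3: no further components; recursion stops.
SUM(amt) = 1 + 5 + 3 + 4 + 3 + 15 + 10 + 9 + 16 + 3 = 69.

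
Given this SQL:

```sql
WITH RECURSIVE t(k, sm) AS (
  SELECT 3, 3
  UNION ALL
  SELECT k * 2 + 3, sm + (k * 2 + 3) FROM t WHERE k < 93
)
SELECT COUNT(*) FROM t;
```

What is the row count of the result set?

5

Base: k=3, sm=3.
Iteration 1: 3 < 93 holds -> k = 3 * 2 + 3 = 9, sm = 3 + 9 = 12.
Iteration 2: 9 < 93 holds -> k = 9 * 2 + 3 = 21, sm = 12 + 21 = 33.
Iteration 3: 21 < 93 holds -> k = 21 * 2 + 3 = 45, sm = 33 + 45 = 78.
Iteration 4: 45 < 93 holds -> k = 45 * 2 + 3 = 93, sm = 78 + 93 = 171.
Iteration 5: 93 < 93 fails; recursion stops.
Total rows emitted: 5.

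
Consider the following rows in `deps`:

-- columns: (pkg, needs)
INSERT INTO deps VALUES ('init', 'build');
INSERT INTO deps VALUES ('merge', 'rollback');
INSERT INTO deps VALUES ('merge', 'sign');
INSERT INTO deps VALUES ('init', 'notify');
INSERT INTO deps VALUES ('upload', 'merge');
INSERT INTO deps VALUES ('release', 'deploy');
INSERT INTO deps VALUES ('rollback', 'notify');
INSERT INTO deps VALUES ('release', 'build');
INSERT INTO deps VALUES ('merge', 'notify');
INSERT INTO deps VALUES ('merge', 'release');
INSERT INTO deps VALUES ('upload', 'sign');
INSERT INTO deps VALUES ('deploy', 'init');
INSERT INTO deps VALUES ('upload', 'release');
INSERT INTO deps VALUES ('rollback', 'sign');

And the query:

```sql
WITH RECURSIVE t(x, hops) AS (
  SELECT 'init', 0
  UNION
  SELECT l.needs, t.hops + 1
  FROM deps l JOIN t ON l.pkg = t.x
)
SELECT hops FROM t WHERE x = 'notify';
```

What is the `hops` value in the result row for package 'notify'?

1

Base: (init, hops=0).
Iteration 1: edges from {init} -> (build, hops=1), (notify, hops=1).
Iteration 2: no outgoing edges from {build,notify}; recursion stops.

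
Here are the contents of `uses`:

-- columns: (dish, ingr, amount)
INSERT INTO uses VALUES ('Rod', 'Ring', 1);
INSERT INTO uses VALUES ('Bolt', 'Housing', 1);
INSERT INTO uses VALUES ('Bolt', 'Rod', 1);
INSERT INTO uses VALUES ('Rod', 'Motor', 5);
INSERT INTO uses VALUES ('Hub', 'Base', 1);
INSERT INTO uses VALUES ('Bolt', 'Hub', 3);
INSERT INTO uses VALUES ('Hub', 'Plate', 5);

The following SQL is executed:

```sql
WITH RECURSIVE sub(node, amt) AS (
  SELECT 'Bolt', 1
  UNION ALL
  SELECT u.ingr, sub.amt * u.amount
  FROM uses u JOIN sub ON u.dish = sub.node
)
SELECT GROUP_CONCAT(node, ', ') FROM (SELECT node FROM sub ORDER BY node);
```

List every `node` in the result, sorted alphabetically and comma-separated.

Base: (Bolt, amt=1).
Iteration 1: components of {Bolt} -> Housing = 1*1 = 1, Hub = 1*3 = 3, Rod = 1*1 = 1.
Iteration 2: components of {Housing,Hub,Rod} -> Base = 3*1 = 3, Motor = 1*5 = 5, Plate = 3*5 = 15, Ring = 1*1 = 1.
Iteration 3: no further components; recursion stops.

Base, Bolt, Housing, Hub, Motor, Plate, Ring, Rod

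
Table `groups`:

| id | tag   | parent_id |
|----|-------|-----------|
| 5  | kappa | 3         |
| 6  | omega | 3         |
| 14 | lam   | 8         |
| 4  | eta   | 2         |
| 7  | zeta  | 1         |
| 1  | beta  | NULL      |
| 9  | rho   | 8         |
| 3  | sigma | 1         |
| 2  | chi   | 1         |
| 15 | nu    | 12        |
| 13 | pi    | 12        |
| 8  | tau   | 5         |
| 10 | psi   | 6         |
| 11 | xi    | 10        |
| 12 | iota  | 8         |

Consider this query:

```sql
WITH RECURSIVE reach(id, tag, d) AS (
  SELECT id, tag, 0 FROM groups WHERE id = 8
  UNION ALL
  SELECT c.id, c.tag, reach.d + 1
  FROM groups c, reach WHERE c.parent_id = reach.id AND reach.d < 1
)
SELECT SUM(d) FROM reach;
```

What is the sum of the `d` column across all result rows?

Base: id=8 (tau) at d 0.
Iteration 1: rows with parent_id in {8} -> rho (id 9, d 1), iota (id 12, d 1), lam (id 14, d 1).
Iteration 2: d < 1 fails for all current rows; recursion stops.
SUM(d) = 0 + 1 + 1 + 1 = 3.

3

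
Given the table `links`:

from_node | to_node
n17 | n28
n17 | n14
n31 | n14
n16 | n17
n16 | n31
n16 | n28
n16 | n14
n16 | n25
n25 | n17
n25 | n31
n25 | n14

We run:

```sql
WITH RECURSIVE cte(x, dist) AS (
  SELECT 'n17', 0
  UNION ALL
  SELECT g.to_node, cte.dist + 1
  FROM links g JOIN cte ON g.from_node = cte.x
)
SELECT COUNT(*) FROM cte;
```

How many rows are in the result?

3

Base: (n17, dist=0).
Iteration 1: edges from {n17} -> (n14, dist=1), (n28, dist=1).
Iteration 2: no outgoing edges from {n14,n28}; recursion stops.
Total rows emitted: 3.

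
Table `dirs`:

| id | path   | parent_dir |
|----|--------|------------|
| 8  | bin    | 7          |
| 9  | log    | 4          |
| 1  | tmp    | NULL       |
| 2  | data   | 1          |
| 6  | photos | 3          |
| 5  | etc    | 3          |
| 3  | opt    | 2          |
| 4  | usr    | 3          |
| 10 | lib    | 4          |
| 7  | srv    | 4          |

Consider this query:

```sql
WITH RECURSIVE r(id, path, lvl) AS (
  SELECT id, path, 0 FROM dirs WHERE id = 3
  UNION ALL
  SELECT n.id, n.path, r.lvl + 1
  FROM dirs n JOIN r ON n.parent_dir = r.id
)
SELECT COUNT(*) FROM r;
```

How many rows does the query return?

8

Base: id=3 (opt) at lvl 0.
Iteration 1: rows with parent_dir in {3} -> usr (id 4, lvl 1), etc (id 5, lvl 1), photos (id 6, lvl 1).
Iteration 2: rows with parent_dir in {4,5,6} -> srv (id 7, lvl 2), log (id 9, lvl 2), lib (id 10, lvl 2).
Iteration 3: rows with parent_dir in {7,9,10} -> bin (id 8, lvl 3).
Iteration 4: no rows with parent_dir in {8}; recursion stops.
Total rows emitted: 8.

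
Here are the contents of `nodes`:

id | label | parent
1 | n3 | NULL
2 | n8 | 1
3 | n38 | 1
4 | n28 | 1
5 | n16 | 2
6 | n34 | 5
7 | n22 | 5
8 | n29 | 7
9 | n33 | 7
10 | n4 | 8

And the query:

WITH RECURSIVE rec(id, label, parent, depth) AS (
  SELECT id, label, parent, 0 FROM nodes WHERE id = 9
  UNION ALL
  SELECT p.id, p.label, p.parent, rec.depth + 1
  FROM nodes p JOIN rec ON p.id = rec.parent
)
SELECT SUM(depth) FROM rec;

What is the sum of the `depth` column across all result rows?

10

Base: id=9 (n33), parent=7, depth 0.
Iteration 1: join on id=7 -> n22 (id 7, parent=5, depth 1).
Iteration 2: join on id=5 -> n16 (id 5, parent=2, depth 2).
Iteration 3: join on id=2 -> n8 (id 2, parent=1, depth 3).
Iteration 4: join on id=1 -> n3 (id 1, parent=NULL, depth 4).
Iteration 5: parent is NULL; no match; recursion stops.
SUM(depth) = 0 + 1 + 2 + 3 + 4 = 10.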